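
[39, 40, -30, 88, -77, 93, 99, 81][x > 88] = [93, 99]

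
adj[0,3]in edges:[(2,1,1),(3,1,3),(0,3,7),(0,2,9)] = 7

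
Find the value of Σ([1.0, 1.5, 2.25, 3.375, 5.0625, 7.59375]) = 20.78125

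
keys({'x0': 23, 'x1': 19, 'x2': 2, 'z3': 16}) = ['x0', 'x1', 'x2', 'z3']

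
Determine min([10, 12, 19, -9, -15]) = -15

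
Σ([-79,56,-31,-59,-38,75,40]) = -36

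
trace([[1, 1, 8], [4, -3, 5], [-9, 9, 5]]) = 3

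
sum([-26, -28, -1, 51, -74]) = -78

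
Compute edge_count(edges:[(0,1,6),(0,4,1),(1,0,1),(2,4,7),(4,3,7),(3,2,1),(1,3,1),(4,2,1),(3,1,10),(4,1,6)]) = 10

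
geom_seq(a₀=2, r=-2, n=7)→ a_0 = 2*(-2)^0 = 2
a_1 = 2*(-2)^1 = -4
a_2 = 2*(-2)^2 = 8
...
= [2, -4, 8, -16, 32, -64, 128]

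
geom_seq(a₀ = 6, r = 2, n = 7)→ [6, 12, 24, 48, 96, 192, 384]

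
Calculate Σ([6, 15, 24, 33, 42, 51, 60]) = 6 + 15 + 24 + 33 + 42 + 51 + 60
= 231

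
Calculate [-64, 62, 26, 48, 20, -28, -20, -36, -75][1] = 62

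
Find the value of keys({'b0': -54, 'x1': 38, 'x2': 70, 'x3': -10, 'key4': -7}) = ['b0', 'x1', 'x2', 'x3', 'key4']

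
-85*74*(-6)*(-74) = -2792760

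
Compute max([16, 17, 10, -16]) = 17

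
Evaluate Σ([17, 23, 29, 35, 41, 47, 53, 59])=17 + 23 + 29 + 35 + 41 + 47 + 53 + 59
= 304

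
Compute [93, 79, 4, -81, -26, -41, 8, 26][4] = -26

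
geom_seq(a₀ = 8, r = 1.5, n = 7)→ [8.0, 12.0, 18.0, 27.0, 40.5, 60.75, 91.125]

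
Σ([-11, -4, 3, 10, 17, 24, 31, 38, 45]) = (-11) + (-4) + 3 + 10 + 17 + 24 + 31 + 38 + 45
= 153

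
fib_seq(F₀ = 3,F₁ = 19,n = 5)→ [3, 19, 22, 41, 63]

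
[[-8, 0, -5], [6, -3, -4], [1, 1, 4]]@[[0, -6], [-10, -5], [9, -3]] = [[-45, 63], [-6, -9], [26, -23]]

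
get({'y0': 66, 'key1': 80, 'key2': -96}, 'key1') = 80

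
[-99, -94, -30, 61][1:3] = [-94, -30]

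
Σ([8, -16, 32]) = 8 + -16 + 32
= 24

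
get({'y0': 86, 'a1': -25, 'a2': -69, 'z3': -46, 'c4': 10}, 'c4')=10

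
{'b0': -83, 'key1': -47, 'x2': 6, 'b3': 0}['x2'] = 6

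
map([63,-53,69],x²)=(63)²=3969, (-53)²=2809, (69)²=4761
= [3969, 2809, 4761]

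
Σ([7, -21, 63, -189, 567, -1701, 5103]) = 7 + -21 + 63 + -189 + 567 + -1701 + 5103
= 3829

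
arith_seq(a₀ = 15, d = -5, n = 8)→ [15, 10, 5, 0, -5, -10, -15, -20]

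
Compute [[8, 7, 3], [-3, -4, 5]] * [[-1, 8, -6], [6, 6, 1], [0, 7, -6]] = C[0][0] = (8)*(-1) + (7)*(6) + (3)*(0) = 34
C[0][1] = (8)*(8) + (7)*(6) + (3)*(7) = 127
C[0][2] = (8)*(-6) + (7)*(1) + (3)*(-6) = -59
C[1][0] = (-3)*(-1) + (-4)*(6) + (5)*(0) = -21
C[1][1] = (-3)*(8) + (-4)*(6) + (5)*(7) = -13
C[1][2] = (-3)*(-6) + (-4)*(1) + (5)*(-6) = -16
= [[34, 127, -59], [-21, -13, -16]]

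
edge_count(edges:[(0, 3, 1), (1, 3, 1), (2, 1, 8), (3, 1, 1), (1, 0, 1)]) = 5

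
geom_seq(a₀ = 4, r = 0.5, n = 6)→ a_0 = 4*0.5^0 = 4.0
a_1 = 4*0.5^1 = 2.0
a_2 = 4*0.5^2 = 1.0
...
= [4.0, 2.0, 1.0, 0.5, 0.25, 0.125]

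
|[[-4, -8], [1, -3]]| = (-4)*(-3) - (-8)*(1)
= 20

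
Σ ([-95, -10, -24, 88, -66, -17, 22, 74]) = -28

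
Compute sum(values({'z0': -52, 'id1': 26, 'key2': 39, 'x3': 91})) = (-52) + 26 + 39 + 91
= 104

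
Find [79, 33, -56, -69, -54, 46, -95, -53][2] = -56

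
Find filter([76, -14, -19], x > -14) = [76]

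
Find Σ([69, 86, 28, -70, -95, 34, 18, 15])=69 + 86 + 28 + (-70) + (-95) + 34 + 18 + 15
= 85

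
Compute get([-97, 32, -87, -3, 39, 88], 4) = 39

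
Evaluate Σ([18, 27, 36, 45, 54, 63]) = 18 + 27 + 36 + 45 + 54 + 63
= 243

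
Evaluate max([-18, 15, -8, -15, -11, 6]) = 15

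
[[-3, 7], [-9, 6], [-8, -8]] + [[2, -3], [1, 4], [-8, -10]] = [[-1, 4], [-8, 10], [-16, -18]]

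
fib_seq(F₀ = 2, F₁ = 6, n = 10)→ F_2 = F_1 + F_0 = 8
F_3 = F_2 + F_1 = 14
F_4 = F_3 + F_2 = 22
...
= [2, 6, 8, 14, 22, 36, 58, 94, 152, 246]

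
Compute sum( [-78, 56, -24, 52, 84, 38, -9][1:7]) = slice → [56, -24, 52, 84, 38, -9]
56 + (-24) + 52 + 84 + 38 + (-9)
= 197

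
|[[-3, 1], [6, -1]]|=(-3)*(-1) - (1)*(6)
= -3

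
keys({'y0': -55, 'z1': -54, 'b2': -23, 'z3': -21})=['y0', 'z1', 'b2', 'z3']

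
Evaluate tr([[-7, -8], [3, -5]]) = -12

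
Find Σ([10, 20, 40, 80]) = 10 + 20 + 40 + 80
= 150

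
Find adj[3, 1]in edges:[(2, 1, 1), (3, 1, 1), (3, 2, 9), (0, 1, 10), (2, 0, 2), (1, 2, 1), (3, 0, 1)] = 1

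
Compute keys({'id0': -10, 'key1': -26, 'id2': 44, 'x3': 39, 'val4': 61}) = ['id0', 'key1', 'id2', 'x3', 'val4']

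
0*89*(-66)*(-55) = 0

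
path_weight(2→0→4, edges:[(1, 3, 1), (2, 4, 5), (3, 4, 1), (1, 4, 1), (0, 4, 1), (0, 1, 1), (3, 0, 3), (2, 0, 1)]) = w(2→0)=1 + w(0→4)=1
= 2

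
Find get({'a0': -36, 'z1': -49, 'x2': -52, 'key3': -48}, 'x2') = -52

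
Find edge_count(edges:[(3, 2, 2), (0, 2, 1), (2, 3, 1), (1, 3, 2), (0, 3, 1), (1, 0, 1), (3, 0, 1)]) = 7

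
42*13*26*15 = 212940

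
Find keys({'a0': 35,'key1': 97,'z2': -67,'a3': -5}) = ['a0', 'key1', 'z2', 'a3']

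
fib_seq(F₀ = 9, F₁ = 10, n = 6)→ [9, 10, 19, 29, 48, 77]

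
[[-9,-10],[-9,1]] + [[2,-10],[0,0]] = [[-7, -20], [-9, 1]]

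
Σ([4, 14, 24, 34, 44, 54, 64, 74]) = 4 + 14 + 24 + 34 + 44 + 54 + 64 + 74
= 312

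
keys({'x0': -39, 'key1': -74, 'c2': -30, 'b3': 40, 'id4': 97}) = ['x0', 'key1', 'c2', 'b3', 'id4']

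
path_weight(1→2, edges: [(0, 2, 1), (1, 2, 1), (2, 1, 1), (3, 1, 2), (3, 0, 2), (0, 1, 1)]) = 1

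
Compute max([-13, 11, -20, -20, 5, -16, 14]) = 14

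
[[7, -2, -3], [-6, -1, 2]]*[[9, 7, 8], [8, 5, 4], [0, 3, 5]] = C[0][0] = (7)*(9) + (-2)*(8) + (-3)*(0) = 47
C[0][1] = (7)*(7) + (-2)*(5) + (-3)*(3) = 30
C[0][2] = (7)*(8) + (-2)*(4) + (-3)*(5) = 33
C[1][0] = (-6)*(9) + (-1)*(8) + (2)*(0) = -62
C[1][1] = (-6)*(7) + (-1)*(5) + (2)*(3) = -41
C[1][2] = (-6)*(8) + (-1)*(4) + (2)*(5) = -42
= [[47, 30, 33], [-62, -41, -42]]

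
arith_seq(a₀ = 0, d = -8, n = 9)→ a_0 = 0 + 0*-8 = 0
a_1 = 0 + 1*-8 = -8
a_2 = 0 + 2*-8 = -16
...
= [0, -8, -16, -24, -32, -40, -48, -56, -64]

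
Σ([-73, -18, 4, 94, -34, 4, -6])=-29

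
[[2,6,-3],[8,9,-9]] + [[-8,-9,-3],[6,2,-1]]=[[-6, -3, -6], [14, 11, -10]]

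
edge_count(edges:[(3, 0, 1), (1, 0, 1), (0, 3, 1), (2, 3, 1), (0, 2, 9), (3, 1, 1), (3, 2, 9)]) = 7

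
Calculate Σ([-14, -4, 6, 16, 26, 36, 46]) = 112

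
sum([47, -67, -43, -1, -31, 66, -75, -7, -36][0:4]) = -64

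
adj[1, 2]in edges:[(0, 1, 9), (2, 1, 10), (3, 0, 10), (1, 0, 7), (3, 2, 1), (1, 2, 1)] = 1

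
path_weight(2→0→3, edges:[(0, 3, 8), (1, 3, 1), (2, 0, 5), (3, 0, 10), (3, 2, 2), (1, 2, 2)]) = w(2→0)=5 + w(0→3)=8
= 13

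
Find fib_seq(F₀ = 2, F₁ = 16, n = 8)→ F_2 = F_1 + F_0 = 18
F_3 = F_2 + F_1 = 34
F_4 = F_3 + F_2 = 52
...
= [2, 16, 18, 34, 52, 86, 138, 224]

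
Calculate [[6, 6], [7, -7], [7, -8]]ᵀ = [[6, 7, 7], [6, -7, -8]]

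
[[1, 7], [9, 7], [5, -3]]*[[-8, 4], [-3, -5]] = C[0][0] = (1)*(-8) + (7)*(-3) = -29
C[0][1] = (1)*(4) + (7)*(-5) = -31
C[1][0] = (9)*(-8) + (7)*(-3) = -93
C[1][1] = (9)*(4) + (7)*(-5) = 1
C[2][0] = (5)*(-8) + (-3)*(-3) = -31
C[2][1] = (5)*(4) + (-3)*(-5) = 35
= [[-29, -31], [-93, 1], [-31, 35]]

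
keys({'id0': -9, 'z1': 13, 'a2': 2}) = ['id0', 'z1', 'a2']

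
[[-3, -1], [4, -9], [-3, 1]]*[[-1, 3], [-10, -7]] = [[13, -2], [86, 75], [-7, -16]]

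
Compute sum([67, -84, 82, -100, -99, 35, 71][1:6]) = -166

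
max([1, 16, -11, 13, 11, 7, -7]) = 16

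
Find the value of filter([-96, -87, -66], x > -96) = keep x where x > -96: -96✗, -87✓, -66✓
= [-87, -66]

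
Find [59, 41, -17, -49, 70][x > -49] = keep x where x > -49: 59✓, 41✓, -17✓, -49✗, 70✓
= [59, 41, -17, 70]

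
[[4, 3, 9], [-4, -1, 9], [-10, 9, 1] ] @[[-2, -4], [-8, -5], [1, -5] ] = [[-23, -76], [25, -24], [-51, -10]]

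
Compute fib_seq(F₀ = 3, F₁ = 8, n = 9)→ F_2 = F_1 + F_0 = 11
F_3 = F_2 + F_1 = 19
F_4 = F_3 + F_2 = 30
...
= [3, 8, 11, 19, 30, 49, 79, 128, 207]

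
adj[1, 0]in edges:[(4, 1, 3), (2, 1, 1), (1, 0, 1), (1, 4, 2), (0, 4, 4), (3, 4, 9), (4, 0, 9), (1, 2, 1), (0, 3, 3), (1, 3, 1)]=1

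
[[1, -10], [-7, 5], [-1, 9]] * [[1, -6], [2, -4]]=[[-19, 34], [3, 22], [17, -30]]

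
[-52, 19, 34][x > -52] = [19, 34]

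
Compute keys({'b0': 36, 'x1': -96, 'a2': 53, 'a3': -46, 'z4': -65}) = ['b0', 'x1', 'a2', 'a3', 'z4']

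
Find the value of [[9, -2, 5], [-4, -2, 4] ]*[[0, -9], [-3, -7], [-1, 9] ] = [[1, -22], [2, 86]]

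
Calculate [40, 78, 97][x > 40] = [78, 97]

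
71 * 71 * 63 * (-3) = -952749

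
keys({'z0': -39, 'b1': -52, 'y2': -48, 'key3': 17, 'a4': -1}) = ['z0', 'b1', 'y2', 'key3', 'a4']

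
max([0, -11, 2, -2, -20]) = 2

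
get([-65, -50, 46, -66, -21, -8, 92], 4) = -21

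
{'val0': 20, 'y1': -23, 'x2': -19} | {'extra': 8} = {'val0': 20, 'y1': -23, 'x2': -19, 'extra': 8}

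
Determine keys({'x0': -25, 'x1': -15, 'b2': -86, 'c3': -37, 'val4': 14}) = ['x0', 'x1', 'b2', 'c3', 'val4']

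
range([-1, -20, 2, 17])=37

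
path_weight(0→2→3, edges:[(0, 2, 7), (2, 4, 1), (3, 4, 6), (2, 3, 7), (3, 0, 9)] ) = w(0→2)=7 + w(2→3)=7
= 14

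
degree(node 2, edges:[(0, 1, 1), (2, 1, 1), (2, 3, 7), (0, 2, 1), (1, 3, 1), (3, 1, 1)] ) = 3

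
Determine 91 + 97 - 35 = 153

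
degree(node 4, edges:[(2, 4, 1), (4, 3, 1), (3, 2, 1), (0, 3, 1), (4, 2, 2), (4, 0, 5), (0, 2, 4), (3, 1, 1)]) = 4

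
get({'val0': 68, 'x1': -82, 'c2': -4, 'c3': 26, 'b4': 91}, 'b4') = 91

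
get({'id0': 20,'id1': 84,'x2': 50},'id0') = 20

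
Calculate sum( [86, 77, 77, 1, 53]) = 86 + 77 + 77 + 1 + 53
= 294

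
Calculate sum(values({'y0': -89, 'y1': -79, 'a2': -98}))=(-89) + (-79) + (-98)
= -266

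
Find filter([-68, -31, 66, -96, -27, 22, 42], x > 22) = keep x where x > 22: -68✗, -31✗, 66✓, -96✗, -27✗, 22✗, 42✓
= [66, 42]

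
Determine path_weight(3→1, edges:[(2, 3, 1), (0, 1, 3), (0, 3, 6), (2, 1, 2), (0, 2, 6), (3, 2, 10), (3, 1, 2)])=2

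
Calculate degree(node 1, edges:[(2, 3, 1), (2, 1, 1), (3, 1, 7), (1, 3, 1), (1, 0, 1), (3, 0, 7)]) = 4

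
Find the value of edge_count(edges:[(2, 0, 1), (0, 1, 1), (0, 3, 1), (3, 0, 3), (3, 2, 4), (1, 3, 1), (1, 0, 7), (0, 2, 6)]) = 8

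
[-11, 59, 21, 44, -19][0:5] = [-11, 59, 21, 44, -19]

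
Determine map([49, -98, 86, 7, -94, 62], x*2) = [98, -196, 172, 14, -188, 124]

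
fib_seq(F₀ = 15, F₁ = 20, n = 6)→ F_2 = F_1 + F_0 = 35
F_3 = F_2 + F_1 = 55
F_4 = F_3 + F_2 = 90
...
= [15, 20, 35, 55, 90, 145]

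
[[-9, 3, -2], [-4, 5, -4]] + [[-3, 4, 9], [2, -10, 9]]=[[-12, 7, 7], [-2, -5, 5]]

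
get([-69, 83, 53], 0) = -69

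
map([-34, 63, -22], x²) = (-34)²=1156, (63)²=3969, (-22)²=484
= [1156, 3969, 484]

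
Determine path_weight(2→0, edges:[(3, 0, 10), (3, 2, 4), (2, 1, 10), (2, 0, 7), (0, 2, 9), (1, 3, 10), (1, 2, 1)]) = 7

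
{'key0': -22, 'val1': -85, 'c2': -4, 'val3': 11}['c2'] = -4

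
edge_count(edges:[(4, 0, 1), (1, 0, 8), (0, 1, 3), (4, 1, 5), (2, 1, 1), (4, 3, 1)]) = 6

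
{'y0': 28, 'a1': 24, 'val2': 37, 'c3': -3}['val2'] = 37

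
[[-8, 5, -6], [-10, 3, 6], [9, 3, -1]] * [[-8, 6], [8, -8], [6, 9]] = [[68, -142], [140, -30], [-54, 21]]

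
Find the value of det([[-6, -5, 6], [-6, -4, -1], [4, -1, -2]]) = 170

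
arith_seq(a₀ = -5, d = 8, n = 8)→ a_0 = -5 + 0*8 = -5
a_1 = -5 + 1*8 = 3
a_2 = -5 + 2*8 = 11
...
= [-5, 3, 11, 19, 27, 35, 43, 51]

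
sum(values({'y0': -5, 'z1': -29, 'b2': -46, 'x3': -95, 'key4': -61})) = -236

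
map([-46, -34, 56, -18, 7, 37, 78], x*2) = -46*2=-92, -34*2=-68, 56*2=112, -18*2=-36, 7*2=14, 37*2=74, 78*2=156
= [-92, -68, 112, -36, 14, 74, 156]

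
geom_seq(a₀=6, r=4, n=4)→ [6, 24, 96, 384]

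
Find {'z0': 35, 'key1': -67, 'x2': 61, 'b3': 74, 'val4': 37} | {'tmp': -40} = {'z0': 35, 'key1': -67, 'x2': 61, 'b3': 74, 'val4': 37, 'tmp': -40}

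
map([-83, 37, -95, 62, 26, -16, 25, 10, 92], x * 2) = -83*2=-166, 37*2=74, -95*2=-190, 62*2=124, 26*2=52, -16*2=-32, 25*2=50, 10*2=20, 92*2=184
= [-166, 74, -190, 124, 52, -32, 50, 20, 184]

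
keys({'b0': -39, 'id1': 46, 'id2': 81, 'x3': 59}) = ['b0', 'id1', 'id2', 'x3']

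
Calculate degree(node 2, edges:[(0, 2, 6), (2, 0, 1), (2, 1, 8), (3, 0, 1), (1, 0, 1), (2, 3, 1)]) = 4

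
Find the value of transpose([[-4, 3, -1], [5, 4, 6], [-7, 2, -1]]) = [[-4, 5, -7], [3, 4, 2], [-1, 6, -1]]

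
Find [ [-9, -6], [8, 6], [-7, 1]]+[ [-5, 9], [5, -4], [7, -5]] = [[-14, 3], [13, 2], [0, -4]]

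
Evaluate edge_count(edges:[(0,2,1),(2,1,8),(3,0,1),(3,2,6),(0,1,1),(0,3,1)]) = 6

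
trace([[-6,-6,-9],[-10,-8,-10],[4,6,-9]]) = -23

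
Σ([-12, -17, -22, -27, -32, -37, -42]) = -189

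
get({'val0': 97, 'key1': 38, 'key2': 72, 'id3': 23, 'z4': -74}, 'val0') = 97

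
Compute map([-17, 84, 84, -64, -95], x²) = (-17)²=289, (84)²=7056, (84)²=7056, (-64)²=4096, (-95)²=9025
= [289, 7056, 7056, 4096, 9025]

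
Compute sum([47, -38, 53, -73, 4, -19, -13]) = 47 + (-38) + 53 + (-73) + 4 + (-19) + (-13)
= -39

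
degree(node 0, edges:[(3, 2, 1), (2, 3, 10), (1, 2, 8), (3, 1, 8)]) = 0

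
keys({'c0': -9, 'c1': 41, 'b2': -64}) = ['c0', 'c1', 'b2']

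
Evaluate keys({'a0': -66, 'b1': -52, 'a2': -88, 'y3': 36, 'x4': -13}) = ['a0', 'b1', 'a2', 'y3', 'x4']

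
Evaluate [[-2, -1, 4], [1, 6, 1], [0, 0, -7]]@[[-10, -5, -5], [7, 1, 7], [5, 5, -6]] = [[33, 29, -21], [37, 6, 31], [-35, -35, 42]]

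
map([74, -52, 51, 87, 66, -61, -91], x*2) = [148, -104, 102, 174, 132, -122, -182]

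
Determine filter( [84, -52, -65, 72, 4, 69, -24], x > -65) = [84, -52, 72, 4, 69, -24]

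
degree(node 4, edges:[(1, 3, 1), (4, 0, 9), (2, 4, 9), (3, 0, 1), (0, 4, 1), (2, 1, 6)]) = 3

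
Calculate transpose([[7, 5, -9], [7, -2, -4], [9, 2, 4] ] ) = [[7, 7, 9], [5, -2, 2], [-9, -4, 4]]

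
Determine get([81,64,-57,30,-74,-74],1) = 64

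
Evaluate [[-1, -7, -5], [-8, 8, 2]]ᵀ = [[-1, -8], [-7, 8], [-5, 2]]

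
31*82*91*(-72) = -16655184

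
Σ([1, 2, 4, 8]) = 1 + 2 + 4 + 8
= 15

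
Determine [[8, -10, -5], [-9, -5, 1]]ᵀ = [[8, -9], [-10, -5], [-5, 1]]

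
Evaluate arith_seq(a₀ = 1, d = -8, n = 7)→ [1, -7, -15, -23, -31, -39, -47]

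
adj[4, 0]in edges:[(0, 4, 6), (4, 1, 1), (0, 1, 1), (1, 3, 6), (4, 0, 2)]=2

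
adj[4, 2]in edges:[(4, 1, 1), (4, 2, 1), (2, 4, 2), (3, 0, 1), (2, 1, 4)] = 1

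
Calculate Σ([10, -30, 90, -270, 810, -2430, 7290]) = 5470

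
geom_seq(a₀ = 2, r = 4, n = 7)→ a_0 = 2*4^0 = 2
a_1 = 2*4^1 = 8
a_2 = 2*4^2 = 32
...
= [2, 8, 32, 128, 512, 2048, 8192]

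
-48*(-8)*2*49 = 37632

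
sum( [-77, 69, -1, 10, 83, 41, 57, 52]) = 234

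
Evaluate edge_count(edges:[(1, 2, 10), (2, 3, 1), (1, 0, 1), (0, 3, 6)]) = 4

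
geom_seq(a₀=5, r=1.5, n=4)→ [5.0, 7.5, 11.25, 16.875]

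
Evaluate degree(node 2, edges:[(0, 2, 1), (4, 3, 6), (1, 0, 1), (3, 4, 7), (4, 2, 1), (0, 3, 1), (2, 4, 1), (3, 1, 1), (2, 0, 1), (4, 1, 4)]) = incident: (0,2), (4,2), (2,4), (2,0)
= 4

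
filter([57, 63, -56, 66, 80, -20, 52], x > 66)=keep x where x > 66: 57✗, 63✗, -56✗, 66✗, 80✓, -20✗, 52✗
= [80]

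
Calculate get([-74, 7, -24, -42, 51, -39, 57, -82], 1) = 7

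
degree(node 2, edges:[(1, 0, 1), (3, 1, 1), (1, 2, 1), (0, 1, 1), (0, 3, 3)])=incident: (1,2)
= 1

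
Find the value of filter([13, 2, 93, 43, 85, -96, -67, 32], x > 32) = [93, 43, 85]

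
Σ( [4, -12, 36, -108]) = -80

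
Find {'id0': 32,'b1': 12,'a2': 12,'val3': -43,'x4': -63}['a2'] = 12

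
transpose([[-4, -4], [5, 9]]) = [[-4, 5], [-4, 9]]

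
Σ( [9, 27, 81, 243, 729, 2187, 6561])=9837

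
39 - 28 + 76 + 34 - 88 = 33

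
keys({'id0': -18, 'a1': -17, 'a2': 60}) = ['id0', 'a1', 'a2']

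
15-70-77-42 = -174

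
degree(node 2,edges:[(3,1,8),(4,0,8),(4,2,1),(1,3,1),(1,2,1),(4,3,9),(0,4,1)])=2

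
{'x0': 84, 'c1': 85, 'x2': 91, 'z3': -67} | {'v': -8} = {'x0': 84, 'c1': 85, 'x2': 91, 'z3': -67, 'v': -8}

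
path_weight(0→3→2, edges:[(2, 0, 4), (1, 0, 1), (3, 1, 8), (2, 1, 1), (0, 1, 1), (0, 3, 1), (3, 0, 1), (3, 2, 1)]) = w(0→3)=1 + w(3→2)=1
= 2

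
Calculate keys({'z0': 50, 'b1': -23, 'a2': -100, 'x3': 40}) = ['z0', 'b1', 'a2', 'x3']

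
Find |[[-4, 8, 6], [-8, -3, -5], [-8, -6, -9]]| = -100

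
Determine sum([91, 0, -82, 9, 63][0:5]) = 81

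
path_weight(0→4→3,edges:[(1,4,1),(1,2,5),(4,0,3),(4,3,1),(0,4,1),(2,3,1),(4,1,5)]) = 2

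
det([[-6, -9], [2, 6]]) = (-6)*(6) - (-9)*(2)
= -18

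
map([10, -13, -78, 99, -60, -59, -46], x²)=(10)²=100, (-13)²=169, (-78)²=6084, (99)²=9801, (-60)²=3600, (-59)²=3481, (-46)²=2116
= [100, 169, 6084, 9801, 3600, 3481, 2116]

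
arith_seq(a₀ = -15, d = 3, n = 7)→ [-15, -12, -9, -6, -3, 0, 3]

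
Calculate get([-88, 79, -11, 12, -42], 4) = -42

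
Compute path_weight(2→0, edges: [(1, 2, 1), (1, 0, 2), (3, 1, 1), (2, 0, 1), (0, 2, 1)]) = w(2→0)=1
= 1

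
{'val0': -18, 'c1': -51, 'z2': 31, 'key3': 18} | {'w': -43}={'val0': -18, 'c1': -51, 'z2': 31, 'key3': 18, 'w': -43}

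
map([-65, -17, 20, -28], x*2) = -65*2=-130, -17*2=-34, 20*2=40, -28*2=-56
= [-130, -34, 40, -56]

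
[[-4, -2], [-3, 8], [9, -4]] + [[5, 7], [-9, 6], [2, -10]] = [[1, 5], [-12, 14], [11, -14]]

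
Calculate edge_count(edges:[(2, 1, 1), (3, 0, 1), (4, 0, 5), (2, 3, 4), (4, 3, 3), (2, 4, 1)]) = 6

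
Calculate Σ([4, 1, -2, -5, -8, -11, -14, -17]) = -52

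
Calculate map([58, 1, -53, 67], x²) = (58)²=3364, (1)²=1, (-53)²=2809, (67)²=4489
= [3364, 1, 2809, 4489]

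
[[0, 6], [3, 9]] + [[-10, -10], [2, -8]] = [[-10, -4], [5, 1]]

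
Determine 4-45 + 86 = 45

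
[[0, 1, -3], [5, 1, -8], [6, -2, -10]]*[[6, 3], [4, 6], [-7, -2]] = C[0][0] = (0)*(6) + (1)*(4) + (-3)*(-7) = 25
C[0][1] = (0)*(3) + (1)*(6) + (-3)*(-2) = 12
C[1][0] = (5)*(6) + (1)*(4) + (-8)*(-7) = 90
C[1][1] = (5)*(3) + (1)*(6) + (-8)*(-2) = 37
C[2][0] = (6)*(6) + (-2)*(4) + (-10)*(-7) = 98
C[2][1] = (6)*(3) + (-2)*(6) + (-10)*(-2) = 26
= [[25, 12], [90, 37], [98, 26]]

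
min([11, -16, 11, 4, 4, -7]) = -16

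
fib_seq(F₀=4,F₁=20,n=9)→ [4, 20, 24, 44, 68, 112, 180, 292, 472]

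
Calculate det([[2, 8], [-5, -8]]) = (2)*(-8) - (8)*(-5)
= 24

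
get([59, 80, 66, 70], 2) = 66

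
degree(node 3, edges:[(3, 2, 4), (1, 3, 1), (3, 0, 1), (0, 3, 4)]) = incident: (3,2), (1,3), (3,0), (0,3)
= 4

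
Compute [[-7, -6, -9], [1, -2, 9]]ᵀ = [[-7, 1], [-6, -2], [-9, 9]]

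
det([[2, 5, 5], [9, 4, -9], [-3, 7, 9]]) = (1)*(2)*det([[4, -9], [7, 9]]) + (-1)*(5)*det([[9, -9], [-3, 9]]) + (1)*(5)*det([[9, 4], [-3, 7]])
= 198 + -270 + 375
= 303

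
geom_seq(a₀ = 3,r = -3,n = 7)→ [3, -9, 27, -81, 243, -729, 2187]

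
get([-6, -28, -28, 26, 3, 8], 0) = -6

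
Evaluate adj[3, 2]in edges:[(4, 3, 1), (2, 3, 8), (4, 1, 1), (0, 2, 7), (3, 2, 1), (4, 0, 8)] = 1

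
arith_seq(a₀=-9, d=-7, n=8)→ [-9, -16, -23, -30, -37, -44, -51, -58]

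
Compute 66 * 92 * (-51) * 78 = -24154416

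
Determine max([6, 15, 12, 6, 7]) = 15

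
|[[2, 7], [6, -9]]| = -60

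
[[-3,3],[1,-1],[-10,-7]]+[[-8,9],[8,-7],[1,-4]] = [[-11, 12], [9, -8], [-9, -11]]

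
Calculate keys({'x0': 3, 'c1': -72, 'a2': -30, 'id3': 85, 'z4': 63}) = ['x0', 'c1', 'a2', 'id3', 'z4']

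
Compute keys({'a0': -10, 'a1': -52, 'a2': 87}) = ['a0', 'a1', 'a2']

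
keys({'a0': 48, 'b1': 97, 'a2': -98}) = ['a0', 'b1', 'a2']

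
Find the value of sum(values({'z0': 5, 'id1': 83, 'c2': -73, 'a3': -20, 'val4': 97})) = 92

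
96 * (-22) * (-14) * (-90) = -2661120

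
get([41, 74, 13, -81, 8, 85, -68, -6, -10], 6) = -68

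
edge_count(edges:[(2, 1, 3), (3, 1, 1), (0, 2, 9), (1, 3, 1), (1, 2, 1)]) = 5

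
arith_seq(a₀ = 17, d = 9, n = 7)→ [17, 26, 35, 44, 53, 62, 71]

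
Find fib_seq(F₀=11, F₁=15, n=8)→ F_2 = F_1 + F_0 = 26
F_3 = F_2 + F_1 = 41
F_4 = F_3 + F_2 = 67
...
= [11, 15, 26, 41, 67, 108, 175, 283]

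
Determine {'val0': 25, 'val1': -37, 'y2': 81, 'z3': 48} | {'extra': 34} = {'val0': 25, 'val1': -37, 'y2': 81, 'z3': 48, 'extra': 34}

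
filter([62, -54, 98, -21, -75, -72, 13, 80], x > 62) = [98, 80]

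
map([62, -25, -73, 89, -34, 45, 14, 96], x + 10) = [72, -15, -63, 99, -24, 55, 24, 106]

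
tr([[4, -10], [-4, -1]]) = 3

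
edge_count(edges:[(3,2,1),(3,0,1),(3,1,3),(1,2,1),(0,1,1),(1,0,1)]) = 6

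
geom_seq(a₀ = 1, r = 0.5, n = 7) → [1.0, 0.5, 0.25, 0.125, 0.0625, 0.03125, 0.015625]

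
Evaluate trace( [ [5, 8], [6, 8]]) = diagonal: 5 + 8
= 13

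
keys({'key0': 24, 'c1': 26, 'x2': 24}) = ['key0', 'c1', 'x2']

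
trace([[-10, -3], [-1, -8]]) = -18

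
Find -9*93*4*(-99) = 331452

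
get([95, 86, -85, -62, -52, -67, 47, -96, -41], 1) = 86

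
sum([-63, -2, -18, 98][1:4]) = 78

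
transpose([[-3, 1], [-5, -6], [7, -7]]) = [[-3, -5, 7], [1, -6, -7]]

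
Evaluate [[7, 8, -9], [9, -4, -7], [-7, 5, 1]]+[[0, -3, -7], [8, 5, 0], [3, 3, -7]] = [[7, 5, -16], [17, 1, -7], [-4, 8, -6]]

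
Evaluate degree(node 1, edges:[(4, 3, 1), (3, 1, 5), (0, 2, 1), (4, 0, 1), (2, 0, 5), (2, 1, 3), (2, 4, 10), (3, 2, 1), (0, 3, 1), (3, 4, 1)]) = incident: (3,1), (2,1)
= 2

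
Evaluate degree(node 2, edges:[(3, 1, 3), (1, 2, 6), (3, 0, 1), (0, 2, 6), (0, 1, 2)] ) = 2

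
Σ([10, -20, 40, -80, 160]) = 10 + -20 + 40 + -80 + 160
= 110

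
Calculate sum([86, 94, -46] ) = 134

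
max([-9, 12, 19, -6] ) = 19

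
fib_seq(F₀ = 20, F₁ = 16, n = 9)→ [20, 16, 36, 52, 88, 140, 228, 368, 596]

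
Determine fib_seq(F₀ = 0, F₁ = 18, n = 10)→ F_2 = F_1 + F_0 = 18
F_3 = F_2 + F_1 = 36
F_4 = F_3 + F_2 = 54
...
= [0, 18, 18, 36, 54, 90, 144, 234, 378, 612]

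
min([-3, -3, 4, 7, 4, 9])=-3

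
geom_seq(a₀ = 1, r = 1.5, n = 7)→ a_0 = 1*1.5^0 = 1.0
a_1 = 1*1.5^1 = 1.5
a_2 = 1*1.5^2 = 2.25
...
= [1.0, 1.5, 2.25, 3.375, 5.0625, 7.59375, 11.390625]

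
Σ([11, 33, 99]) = 143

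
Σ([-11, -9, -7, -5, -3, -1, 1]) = -35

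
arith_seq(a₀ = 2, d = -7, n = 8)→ a_0 = 2 + 0*-7 = 2
a_1 = 2 + 1*-7 = -5
a_2 = 2 + 2*-7 = -12
...
= [2, -5, -12, -19, -26, -33, -40, -47]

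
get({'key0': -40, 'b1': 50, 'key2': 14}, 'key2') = 14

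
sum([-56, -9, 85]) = (-56) + (-9) + 85
= 20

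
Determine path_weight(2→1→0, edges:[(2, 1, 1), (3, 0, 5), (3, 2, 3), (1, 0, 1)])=w(2→1)=1 + w(1→0)=1
= 2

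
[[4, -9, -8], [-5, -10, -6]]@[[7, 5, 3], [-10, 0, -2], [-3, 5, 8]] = [[142, -20, -34], [83, -55, -43]]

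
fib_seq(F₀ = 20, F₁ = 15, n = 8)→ F_2 = F_1 + F_0 = 35
F_3 = F_2 + F_1 = 50
F_4 = F_3 + F_2 = 85
...
= [20, 15, 35, 50, 85, 135, 220, 355]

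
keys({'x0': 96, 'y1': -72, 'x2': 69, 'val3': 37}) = ['x0', 'y1', 'x2', 'val3']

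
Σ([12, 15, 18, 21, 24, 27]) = 117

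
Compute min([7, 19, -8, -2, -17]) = -17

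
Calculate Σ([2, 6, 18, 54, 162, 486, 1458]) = 2186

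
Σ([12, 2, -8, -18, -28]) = 12 + 2 + (-8) + (-18) + (-28)
= -40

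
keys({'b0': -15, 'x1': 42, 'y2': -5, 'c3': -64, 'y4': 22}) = ['b0', 'x1', 'y2', 'c3', 'y4']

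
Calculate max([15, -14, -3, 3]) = 15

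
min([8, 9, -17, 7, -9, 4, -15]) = -17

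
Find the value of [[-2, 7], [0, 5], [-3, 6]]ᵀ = [[-2, 0, -3], [7, 5, 6]]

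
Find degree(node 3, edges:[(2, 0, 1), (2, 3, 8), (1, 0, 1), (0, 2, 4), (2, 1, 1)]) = incident: (2,3)
= 1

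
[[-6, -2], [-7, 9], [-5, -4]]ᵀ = [[-6, -7, -5], [-2, 9, -4]]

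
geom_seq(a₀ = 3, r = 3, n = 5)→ a_0 = 3*3^0 = 3
a_1 = 3*3^1 = 9
a_2 = 3*3^2 = 27
...
= [3, 9, 27, 81, 243]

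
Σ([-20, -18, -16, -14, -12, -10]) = (-20) + (-18) + (-16) + (-14) + (-12) + (-10)
= -90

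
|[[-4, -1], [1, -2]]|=9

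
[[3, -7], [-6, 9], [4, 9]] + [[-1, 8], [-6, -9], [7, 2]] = [[2, 1], [-12, 0], [11, 11]]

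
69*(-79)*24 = -130824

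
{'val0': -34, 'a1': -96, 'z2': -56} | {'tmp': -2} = {'val0': -34, 'a1': -96, 'z2': -56, 'tmp': -2}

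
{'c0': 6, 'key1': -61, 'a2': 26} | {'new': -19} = {'c0': 6, 'key1': -61, 'a2': 26, 'new': -19}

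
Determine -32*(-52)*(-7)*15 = -174720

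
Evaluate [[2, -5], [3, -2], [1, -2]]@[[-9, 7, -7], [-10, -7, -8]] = [[32, 49, 26], [-7, 35, -5], [11, 21, 9]]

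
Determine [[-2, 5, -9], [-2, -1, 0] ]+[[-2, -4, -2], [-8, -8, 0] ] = [[-4, 1, -11], [-10, -9, 0]]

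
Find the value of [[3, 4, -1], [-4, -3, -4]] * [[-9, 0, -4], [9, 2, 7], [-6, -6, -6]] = [[15, 14, 22], [33, 18, 19]]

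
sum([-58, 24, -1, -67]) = -102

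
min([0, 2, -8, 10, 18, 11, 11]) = -8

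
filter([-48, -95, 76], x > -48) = keep x where x > -48: -48✗, -95✗, 76✓
= [76]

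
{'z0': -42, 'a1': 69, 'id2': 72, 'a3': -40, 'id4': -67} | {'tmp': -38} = {'z0': -42, 'a1': 69, 'id2': 72, 'a3': -40, 'id4': -67, 'tmp': -38}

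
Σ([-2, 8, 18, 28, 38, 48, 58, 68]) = 264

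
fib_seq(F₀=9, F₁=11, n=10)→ F_2 = F_1 + F_0 = 20
F_3 = F_2 + F_1 = 31
F_4 = F_3 + F_2 = 51
...
= [9, 11, 20, 31, 51, 82, 133, 215, 348, 563]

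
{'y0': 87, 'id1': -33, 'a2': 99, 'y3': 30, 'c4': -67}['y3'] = 30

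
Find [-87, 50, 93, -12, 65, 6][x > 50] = keep x where x > 50: -87✗, 50✗, 93✓, -12✗, 65✓, 6✗
= [93, 65]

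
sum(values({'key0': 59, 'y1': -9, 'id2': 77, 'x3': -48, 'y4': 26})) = 59 + (-9) + 77 + (-48) + 26
= 105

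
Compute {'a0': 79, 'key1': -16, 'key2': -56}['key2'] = -56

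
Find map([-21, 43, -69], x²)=[441, 1849, 4761]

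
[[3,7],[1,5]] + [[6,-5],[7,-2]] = [[9, 2], [8, 3]]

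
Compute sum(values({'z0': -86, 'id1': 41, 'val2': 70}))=(-86) + 41 + 70
= 25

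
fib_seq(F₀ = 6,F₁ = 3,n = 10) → F_2 = F_1 + F_0 = 9
F_3 = F_2 + F_1 = 12
F_4 = F_3 + F_2 = 21
...
= [6, 3, 9, 12, 21, 33, 54, 87, 141, 228]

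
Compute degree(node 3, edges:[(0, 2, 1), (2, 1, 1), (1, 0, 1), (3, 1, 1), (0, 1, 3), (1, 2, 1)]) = 1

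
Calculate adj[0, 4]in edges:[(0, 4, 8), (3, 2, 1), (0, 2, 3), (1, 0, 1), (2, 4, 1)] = 8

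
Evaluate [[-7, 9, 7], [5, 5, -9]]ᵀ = [[-7, 5], [9, 5], [7, -9]]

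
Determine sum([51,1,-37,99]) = 114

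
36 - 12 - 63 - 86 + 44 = -81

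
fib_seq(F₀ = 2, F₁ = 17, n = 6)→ [2, 17, 19, 36, 55, 91]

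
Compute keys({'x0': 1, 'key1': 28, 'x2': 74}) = ['x0', 'key1', 'x2']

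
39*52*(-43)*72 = -6278688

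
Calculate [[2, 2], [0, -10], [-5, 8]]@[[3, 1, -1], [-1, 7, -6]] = [[4, 16, -14], [10, -70, 60], [-23, 51, -43]]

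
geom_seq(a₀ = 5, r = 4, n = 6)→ [5, 20, 80, 320, 1280, 5120]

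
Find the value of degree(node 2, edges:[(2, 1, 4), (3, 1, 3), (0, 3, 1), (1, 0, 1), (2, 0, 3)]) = 2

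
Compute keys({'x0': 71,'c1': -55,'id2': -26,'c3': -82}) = ['x0', 'c1', 'id2', 'c3']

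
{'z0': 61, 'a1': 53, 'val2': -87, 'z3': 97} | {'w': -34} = {'z0': 61, 'a1': 53, 'val2': -87, 'z3': 97, 'w': -34}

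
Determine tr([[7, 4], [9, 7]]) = 14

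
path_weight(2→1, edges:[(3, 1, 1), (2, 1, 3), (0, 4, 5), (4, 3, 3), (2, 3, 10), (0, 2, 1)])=w(2→1)=3
= 3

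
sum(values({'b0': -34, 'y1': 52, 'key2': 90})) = 108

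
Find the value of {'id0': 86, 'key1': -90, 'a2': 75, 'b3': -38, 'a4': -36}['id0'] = 86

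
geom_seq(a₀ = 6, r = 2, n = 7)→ a_0 = 6*2^0 = 6
a_1 = 6*2^1 = 12
a_2 = 6*2^2 = 24
...
= [6, 12, 24, 48, 96, 192, 384]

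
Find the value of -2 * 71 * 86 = -12212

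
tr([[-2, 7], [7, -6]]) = -8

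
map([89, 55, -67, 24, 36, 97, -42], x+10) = [99, 65, -57, 34, 46, 107, -32]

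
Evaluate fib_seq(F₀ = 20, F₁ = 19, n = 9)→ [20, 19, 39, 58, 97, 155, 252, 407, 659]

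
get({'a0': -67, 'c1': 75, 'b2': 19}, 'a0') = -67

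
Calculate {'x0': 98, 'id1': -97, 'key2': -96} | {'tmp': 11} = {'x0': 98, 'id1': -97, 'key2': -96, 'tmp': 11}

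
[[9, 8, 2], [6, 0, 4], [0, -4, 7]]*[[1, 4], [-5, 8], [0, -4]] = [[-31, 92], [6, 8], [20, -60]]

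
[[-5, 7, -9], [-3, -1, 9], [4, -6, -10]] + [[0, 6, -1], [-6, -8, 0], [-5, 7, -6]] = [[-5, 13, -10], [-9, -9, 9], [-1, 1, -16]]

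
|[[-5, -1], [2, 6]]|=(-5)*(6) - (-1)*(2)
= -28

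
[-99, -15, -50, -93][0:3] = [-99, -15, -50]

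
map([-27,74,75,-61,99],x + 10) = [-17, 84, 85, -51, 109]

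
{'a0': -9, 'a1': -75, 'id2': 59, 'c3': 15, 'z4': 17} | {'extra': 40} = {'a0': -9, 'a1': -75, 'id2': 59, 'c3': 15, 'z4': 17, 'extra': 40}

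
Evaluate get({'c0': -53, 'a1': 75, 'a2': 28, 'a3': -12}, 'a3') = -12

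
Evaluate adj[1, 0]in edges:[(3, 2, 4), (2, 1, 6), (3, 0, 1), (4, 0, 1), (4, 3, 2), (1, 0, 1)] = 1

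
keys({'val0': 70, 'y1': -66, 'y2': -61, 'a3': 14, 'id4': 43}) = ['val0', 'y1', 'y2', 'a3', 'id4']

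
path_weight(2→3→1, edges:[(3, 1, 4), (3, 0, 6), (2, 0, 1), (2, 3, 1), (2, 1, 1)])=w(2→3)=1 + w(3→1)=4
= 5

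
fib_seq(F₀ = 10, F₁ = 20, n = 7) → [10, 20, 30, 50, 80, 130, 210]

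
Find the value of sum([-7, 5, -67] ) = -69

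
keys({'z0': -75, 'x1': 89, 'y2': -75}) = ['z0', 'x1', 'y2']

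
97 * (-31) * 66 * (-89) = 17663118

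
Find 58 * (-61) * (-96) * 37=12566976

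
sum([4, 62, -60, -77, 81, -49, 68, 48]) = 4 + 62 + (-60) + (-77) + 81 + (-49) + 68 + 48
= 77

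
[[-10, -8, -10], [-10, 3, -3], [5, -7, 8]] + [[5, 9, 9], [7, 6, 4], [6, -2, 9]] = [[-5, 1, -1], [-3, 9, 1], [11, -9, 17]]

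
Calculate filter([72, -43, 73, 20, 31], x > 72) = [73]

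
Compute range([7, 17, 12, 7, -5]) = 22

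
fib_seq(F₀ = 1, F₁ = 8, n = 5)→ F_2 = F_1 + F_0 = 9
F_3 = F_2 + F_1 = 17
F_4 = F_3 + F_2 = 26
= [1, 8, 9, 17, 26]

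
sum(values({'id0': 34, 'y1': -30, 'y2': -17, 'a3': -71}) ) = -84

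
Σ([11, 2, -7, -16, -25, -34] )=-69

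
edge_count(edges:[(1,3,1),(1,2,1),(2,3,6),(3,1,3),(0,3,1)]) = 5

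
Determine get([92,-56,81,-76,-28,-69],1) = -56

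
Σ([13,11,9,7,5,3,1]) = 49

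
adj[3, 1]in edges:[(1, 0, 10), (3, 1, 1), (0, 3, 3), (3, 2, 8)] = 1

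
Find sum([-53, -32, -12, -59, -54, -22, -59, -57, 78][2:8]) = slice → [-12, -59, -54, -22, -59, -57]
(-12) + (-59) + (-54) + (-22) + (-59) + (-57)
= -263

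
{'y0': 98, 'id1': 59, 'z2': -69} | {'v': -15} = {'y0': 98, 'id1': 59, 'z2': -69, 'v': -15}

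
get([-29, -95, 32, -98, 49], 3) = -98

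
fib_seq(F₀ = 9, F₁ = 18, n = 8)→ F_2 = F_1 + F_0 = 27
F_3 = F_2 + F_1 = 45
F_4 = F_3 + F_2 = 72
...
= [9, 18, 27, 45, 72, 117, 189, 306]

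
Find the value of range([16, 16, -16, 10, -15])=32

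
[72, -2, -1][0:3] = [72, -2, -1]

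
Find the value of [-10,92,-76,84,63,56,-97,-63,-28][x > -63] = [-10, 92, 84, 63, 56, -28]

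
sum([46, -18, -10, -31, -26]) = -39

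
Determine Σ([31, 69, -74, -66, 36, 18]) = 31 + 69 + (-74) + (-66) + 36 + 18
= 14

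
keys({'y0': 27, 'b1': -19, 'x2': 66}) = ['y0', 'b1', 'x2']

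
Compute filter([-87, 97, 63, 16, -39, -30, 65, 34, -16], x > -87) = [97, 63, 16, -39, -30, 65, 34, -16]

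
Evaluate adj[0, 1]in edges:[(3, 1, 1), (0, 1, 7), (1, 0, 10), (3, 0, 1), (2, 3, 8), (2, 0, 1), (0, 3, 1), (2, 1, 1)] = 7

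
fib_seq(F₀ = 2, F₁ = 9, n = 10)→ [2, 9, 11, 20, 31, 51, 82, 133, 215, 348]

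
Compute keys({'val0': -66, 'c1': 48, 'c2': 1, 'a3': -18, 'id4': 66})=['val0', 'c1', 'c2', 'a3', 'id4']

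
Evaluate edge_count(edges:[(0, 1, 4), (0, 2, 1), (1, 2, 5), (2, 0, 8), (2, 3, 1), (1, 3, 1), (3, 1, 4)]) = 7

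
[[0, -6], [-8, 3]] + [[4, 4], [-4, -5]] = [[4, -2], [-12, -2]]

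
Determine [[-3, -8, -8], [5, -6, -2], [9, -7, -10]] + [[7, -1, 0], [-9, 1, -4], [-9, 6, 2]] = [[4, -9, -8], [-4, -5, -6], [0, -1, -8]]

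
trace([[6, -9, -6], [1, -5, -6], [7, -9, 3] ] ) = diagonal: 6 + (-5) + 3
= 4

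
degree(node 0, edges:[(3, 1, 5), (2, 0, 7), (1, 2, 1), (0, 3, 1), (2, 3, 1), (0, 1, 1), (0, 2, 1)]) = 4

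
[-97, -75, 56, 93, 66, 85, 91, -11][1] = -75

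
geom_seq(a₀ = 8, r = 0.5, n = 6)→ [8.0, 4.0, 2.0, 1.0, 0.5, 0.25]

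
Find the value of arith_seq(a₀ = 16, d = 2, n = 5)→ [16, 18, 20, 22, 24]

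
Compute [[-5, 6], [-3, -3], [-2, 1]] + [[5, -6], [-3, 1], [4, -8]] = [[0, 0], [-6, -2], [2, -7]]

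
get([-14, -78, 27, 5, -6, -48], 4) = -6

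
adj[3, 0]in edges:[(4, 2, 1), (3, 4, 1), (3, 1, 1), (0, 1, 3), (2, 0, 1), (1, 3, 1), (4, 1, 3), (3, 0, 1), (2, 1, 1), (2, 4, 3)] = 1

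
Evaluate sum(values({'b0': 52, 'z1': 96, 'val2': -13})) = 135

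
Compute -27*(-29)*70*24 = 1315440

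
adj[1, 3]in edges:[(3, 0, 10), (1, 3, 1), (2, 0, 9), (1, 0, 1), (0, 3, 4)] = 1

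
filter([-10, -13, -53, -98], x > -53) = [-10, -13]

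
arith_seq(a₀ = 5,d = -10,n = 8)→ [5, -5, -15, -25, -35, -45, -55, -65]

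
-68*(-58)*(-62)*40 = -9781120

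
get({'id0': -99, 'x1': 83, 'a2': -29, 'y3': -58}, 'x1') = 83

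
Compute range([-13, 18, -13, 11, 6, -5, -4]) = 31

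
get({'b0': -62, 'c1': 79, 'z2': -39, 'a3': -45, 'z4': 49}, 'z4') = 49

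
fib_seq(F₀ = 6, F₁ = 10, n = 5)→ F_2 = F_1 + F_0 = 16
F_3 = F_2 + F_1 = 26
F_4 = F_3 + F_2 = 42
= [6, 10, 16, 26, 42]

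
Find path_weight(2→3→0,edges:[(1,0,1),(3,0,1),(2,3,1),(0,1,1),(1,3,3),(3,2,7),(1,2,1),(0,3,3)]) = 2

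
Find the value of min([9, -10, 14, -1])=-10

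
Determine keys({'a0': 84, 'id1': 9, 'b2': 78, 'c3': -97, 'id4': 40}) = ['a0', 'id1', 'b2', 'c3', 'id4']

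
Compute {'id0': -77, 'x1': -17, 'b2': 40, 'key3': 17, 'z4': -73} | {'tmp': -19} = {'id0': -77, 'x1': -17, 'b2': 40, 'key3': 17, 'z4': -73, 'tmp': -19}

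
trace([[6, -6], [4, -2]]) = 4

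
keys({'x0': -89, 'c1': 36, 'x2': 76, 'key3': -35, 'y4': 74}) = ['x0', 'c1', 'x2', 'key3', 'y4']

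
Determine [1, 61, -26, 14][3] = 14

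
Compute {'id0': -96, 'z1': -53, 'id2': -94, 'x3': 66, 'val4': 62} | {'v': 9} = {'id0': -96, 'z1': -53, 'id2': -94, 'x3': 66, 'val4': 62, 'v': 9}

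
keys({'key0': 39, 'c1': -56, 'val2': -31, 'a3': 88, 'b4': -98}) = ['key0', 'c1', 'val2', 'a3', 'b4']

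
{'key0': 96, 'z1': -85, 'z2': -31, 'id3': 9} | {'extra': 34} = {'key0': 96, 'z1': -85, 'z2': -31, 'id3': 9, 'extra': 34}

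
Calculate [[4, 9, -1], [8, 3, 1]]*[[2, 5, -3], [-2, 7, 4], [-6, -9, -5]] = C[0][0] = (4)*(2) + (9)*(-2) + (-1)*(-6) = -4
C[0][1] = (4)*(5) + (9)*(7) + (-1)*(-9) = 92
C[0][2] = (4)*(-3) + (9)*(4) + (-1)*(-5) = 29
C[1][0] = (8)*(2) + (3)*(-2) + (1)*(-6) = 4
C[1][1] = (8)*(5) + (3)*(7) + (1)*(-9) = 52
C[1][2] = (8)*(-3) + (3)*(4) + (1)*(-5) = -17
= [[-4, 92, 29], [4, 52, -17]]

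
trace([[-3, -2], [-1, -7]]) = -10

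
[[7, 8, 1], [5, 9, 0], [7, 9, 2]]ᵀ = [[7, 5, 7], [8, 9, 9], [1, 0, 2]]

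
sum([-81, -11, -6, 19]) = -79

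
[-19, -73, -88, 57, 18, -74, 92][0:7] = [-19, -73, -88, 57, 18, -74, 92]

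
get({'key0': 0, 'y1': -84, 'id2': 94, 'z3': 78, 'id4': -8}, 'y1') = -84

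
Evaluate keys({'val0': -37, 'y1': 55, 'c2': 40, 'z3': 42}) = ['val0', 'y1', 'c2', 'z3']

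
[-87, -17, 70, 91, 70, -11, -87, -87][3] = 91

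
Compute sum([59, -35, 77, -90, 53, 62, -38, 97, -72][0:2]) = 24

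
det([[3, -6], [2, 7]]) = (3)*(7) - (-6)*(2)
= 33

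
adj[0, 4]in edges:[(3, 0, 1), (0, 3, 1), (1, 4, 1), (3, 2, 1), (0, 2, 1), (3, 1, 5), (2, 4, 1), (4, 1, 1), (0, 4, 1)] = 1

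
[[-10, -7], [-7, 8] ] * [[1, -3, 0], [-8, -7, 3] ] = [[46, 79, -21], [-71, -35, 24]]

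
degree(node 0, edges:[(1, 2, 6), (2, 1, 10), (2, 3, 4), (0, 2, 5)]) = 1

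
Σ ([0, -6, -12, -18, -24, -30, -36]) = -126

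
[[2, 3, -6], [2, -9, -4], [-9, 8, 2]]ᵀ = [[2, 2, -9], [3, -9, 8], [-6, -4, 2]]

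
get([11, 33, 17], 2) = 17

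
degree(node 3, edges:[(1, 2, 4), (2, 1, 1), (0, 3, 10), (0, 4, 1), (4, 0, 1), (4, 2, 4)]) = incident: (0,3)
= 1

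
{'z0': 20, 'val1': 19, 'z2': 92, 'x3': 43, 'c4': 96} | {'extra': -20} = {'z0': 20, 'val1': 19, 'z2': 92, 'x3': 43, 'c4': 96, 'extra': -20}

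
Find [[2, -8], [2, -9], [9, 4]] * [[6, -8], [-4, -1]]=C[0][0] = (2)*(6) + (-8)*(-4) = 44
C[0][1] = (2)*(-8) + (-8)*(-1) = -8
C[1][0] = (2)*(6) + (-9)*(-4) = 48
C[1][1] = (2)*(-8) + (-9)*(-1) = -7
C[2][0] = (9)*(6) + (4)*(-4) = 38
C[2][1] = (9)*(-8) + (4)*(-1) = -76
= [[44, -8], [48, -7], [38, -76]]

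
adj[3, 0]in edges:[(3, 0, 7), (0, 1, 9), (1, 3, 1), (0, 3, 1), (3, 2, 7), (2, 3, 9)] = 7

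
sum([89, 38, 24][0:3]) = 151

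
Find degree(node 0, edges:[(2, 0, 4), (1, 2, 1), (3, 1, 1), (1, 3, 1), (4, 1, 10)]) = incident: (2,0)
= 1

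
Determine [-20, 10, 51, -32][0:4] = [-20, 10, 51, -32]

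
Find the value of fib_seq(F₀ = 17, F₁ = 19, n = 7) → [17, 19, 36, 55, 91, 146, 237]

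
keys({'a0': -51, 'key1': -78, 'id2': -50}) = ['a0', 'key1', 'id2']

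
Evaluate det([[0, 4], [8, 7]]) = -32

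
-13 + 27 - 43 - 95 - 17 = -141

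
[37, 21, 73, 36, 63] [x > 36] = keep x where x > 36: 37✓, 21✗, 73✓, 36✗, 63✓
= [37, 73, 63]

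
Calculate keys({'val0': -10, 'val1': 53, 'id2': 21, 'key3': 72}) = ['val0', 'val1', 'id2', 'key3']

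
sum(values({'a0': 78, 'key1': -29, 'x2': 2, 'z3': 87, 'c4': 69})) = 78 + (-29) + 2 + 87 + 69
= 207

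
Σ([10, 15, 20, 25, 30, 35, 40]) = 10 + 15 + 20 + 25 + 30 + 35 + 40
= 175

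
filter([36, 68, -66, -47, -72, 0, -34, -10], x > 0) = keep x where x > 0: 36✓, 68✓, -66✗, -47✗, -72✗, 0✗, -34✗, -10✗
= [36, 68]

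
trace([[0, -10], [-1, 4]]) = 4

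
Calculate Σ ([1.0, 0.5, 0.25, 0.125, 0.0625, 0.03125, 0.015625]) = 1.0 + 0.5 + 0.25 + 0.125 + 0.0625 + 0.03125 + 0.015625
= 1.984375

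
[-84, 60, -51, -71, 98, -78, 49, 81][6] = 49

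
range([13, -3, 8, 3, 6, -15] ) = 28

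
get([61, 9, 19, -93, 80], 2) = 19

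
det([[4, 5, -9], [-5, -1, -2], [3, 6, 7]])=408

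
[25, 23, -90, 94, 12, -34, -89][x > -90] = [25, 23, 94, 12, -34, -89]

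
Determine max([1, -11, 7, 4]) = 7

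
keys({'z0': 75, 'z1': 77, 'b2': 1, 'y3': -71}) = ['z0', 'z1', 'b2', 'y3']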